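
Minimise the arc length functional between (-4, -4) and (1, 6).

Arc-length functional: J[y] = ∫ sqrt(1 + (y')^2) dx.
Lagrangian L = sqrt(1 + (y')^2) has no explicit y dependence, so ∂L/∂y = 0 and the Euler-Lagrange equation gives
    d/dx( y' / sqrt(1 + (y')^2) ) = 0  ⇒  y' / sqrt(1 + (y')^2) = const.
Hence y' is constant, so y(x) is affine.
Fitting the endpoints (-4, -4) and (1, 6):
    slope m = (6 − (-4)) / (1 − (-4)) = 2,
    intercept c = (-4) − m·(-4) = 4.
Extremal: y(x) = 2 x + 4.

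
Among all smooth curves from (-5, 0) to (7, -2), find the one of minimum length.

Arc-length functional: J[y] = ∫ sqrt(1 + (y')^2) dx.
Lagrangian L = sqrt(1 + (y')^2) has no explicit y dependence, so ∂L/∂y = 0 and the Euler-Lagrange equation gives
    d/dx( y' / sqrt(1 + (y')^2) ) = 0  ⇒  y' / sqrt(1 + (y')^2) = const.
Hence y' is constant, so y(x) is affine.
Fitting the endpoints (-5, 0) and (7, -2):
    slope m = ((-2) − 0) / (7 − (-5)) = -1/6,
    intercept c = 0 − m·(-5) = -5/6.
Extremal: y(x) = (-1/6) x - 5/6.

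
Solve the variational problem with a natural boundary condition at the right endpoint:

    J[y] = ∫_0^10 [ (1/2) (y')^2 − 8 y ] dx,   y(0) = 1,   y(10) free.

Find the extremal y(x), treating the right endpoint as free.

The Lagrangian L = (1/2) (y')^2 − 8 y gives
    ∂L/∂y = −8,   ∂L/∂y' = y'.
Euler-Lagrange: d/dx(y') − (−8) = 0, i.e. y'' + 8 = 0, so
    y(x) = −(8/2) x^2 + C1 x + C2.
Fixed left endpoint y(0) = 1 ⇒ C2 = 1.
The right endpoint x = 10 is free, so the natural (transversality) condition is ∂L/∂y' |_{x=10} = 0, i.e. y'(10) = 0.
Compute y'(x) = −8 x + C1, so y'(10) = −80 + C1 = 0 ⇒ C1 = 80.
Therefore the extremal is
    y(x) = −4 x^2 + 80 x + 1.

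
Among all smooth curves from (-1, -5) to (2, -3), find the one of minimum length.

Arc-length functional: J[y] = ∫ sqrt(1 + (y')^2) dx.
Lagrangian L = sqrt(1 + (y')^2) has no explicit y dependence, so ∂L/∂y = 0 and the Euler-Lagrange equation gives
    d/dx( y' / sqrt(1 + (y')^2) ) = 0  ⇒  y' / sqrt(1 + (y')^2) = const.
Hence y' is constant, so y(x) is affine.
Fitting the endpoints (-1, -5) and (2, -3):
    slope m = ((-3) − (-5)) / (2 − (-1)) = 2/3,
    intercept c = (-5) − m·(-1) = -13/3.
Extremal: y(x) = (2/3) x - 13/3.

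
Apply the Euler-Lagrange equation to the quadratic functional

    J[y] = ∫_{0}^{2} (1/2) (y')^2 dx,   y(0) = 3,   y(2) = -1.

The Lagrangian is L = (1/2) (y')^2.
Compute ∂L/∂y = 0, ∂L/∂y' = y'.
The Euler-Lagrange equation d/dx(∂L/∂y') − ∂L/∂y = 0 reduces to
    y'' = 0.
Its general solution is
    y(x) = A x + B,
with A, B fixed by the endpoint conditions.
Applying the endpoint conditions y(0) = 3 and y(2) = -1: solve A·0 + B = 3 and A·2 + B = -1. Subtracting gives A(2 − 0) = -1 − 3, so A = -2, and B = 3 − A·0 = 3. Therefore
    y(x) = -2 x + 3.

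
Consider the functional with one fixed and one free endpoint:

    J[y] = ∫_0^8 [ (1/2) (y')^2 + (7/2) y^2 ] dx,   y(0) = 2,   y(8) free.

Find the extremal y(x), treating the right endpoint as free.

The Lagrangian L = (1/2) (y')^2 + (7/2) y^2 gives
    ∂L/∂y = 7 y,   ∂L/∂y' = y'.
Euler-Lagrange: y'' − 7 y = 0.
With k = sqrt(7), the general solution is
    y(x) = A cosh(sqrt(7) x) + B sinh(sqrt(7) x).
Fixed left endpoint y(0) = 2 ⇒ A = 2.
The right endpoint x = 8 is free, so the natural (transversality) condition is ∂L/∂y' |_{x=8} = 0, i.e. y'(8) = 0.
Compute y'(x) = A k sinh(k x) + B k cosh(k x), so
    y'(8) = A k sinh(k·8) + B k cosh(k·8) = 0
    ⇒ B = −A tanh(k·8) = − 2 tanh(sqrt(7)·8).
Therefore the extremal is
    y(x) = 2 cosh(sqrt(7) x) − 2 tanh(sqrt(7)·8) sinh(sqrt(7) x).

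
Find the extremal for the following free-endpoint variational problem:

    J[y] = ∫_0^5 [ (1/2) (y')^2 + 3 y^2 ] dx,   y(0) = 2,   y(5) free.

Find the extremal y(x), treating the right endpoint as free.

The Lagrangian L = (1/2) (y')^2 + 3 y^2 gives
    ∂L/∂y = 6 y,   ∂L/∂y' = y'.
Euler-Lagrange: y'' − 6 y = 0.
With k = sqrt(6), the general solution is
    y(x) = A cosh(sqrt(6) x) + B sinh(sqrt(6) x).
Fixed left endpoint y(0) = 2 ⇒ A = 2.
The right endpoint x = 5 is free, so the natural (transversality) condition is ∂L/∂y' |_{x=5} = 0, i.e. y'(5) = 0.
Compute y'(x) = A k sinh(k x) + B k cosh(k x), so
    y'(5) = A k sinh(k·5) + B k cosh(k·5) = 0
    ⇒ B = −A tanh(k·5) = − 2 tanh(sqrt(6)·5).
Therefore the extremal is
    y(x) = 2 cosh(sqrt(6) x) − 2 tanh(sqrt(6)·5) sinh(sqrt(6) x).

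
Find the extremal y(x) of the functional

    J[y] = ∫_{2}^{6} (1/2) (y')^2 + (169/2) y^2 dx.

The Lagrangian is L = (1/2) (y')^2 + (169/2) y^2.
Compute ∂L/∂y = 169y, ∂L/∂y' = y'.
The Euler-Lagrange equation d/dx(∂L/∂y') − ∂L/∂y = 0 reduces to
    y'' − 169 y = 0.
Its general solution is
    y(x) = A e^(13x) + B e^(−13x),
with A, B fixed by the endpoint conditions.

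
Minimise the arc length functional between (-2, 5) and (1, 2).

Arc-length functional: J[y] = ∫ sqrt(1 + (y')^2) dx.
Lagrangian L = sqrt(1 + (y')^2) has no explicit y dependence, so ∂L/∂y = 0 and the Euler-Lagrange equation gives
    d/dx( y' / sqrt(1 + (y')^2) ) = 0  ⇒  y' / sqrt(1 + (y')^2) = const.
Hence y' is constant, so y(x) is affine.
Fitting the endpoints (-2, 5) and (1, 2):
    slope m = (2 − 5) / (1 − (-2)) = -1,
    intercept c = 5 − m·(-2) = 3.
Extremal: y(x) = -x + 3.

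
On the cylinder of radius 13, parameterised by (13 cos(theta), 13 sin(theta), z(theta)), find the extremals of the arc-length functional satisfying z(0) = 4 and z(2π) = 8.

Parameterise the cylinder of radius R = 13 as
    r(θ) = (13 cos θ, 13 sin θ, z(θ)).
The arc-length element is
    ds = sqrt(169 + (dz/dθ)^2) dθ,
so the Lagrangian is L = sqrt(169 + z'^2).
L depends on z' only, not on z or θ, so ∂L/∂z = 0 and
    ∂L/∂z' = z' / sqrt(169 + z'^2).
The Euler-Lagrange equation gives
    d/dθ( z' / sqrt(169 + z'^2) ) = 0,
so z' is constant. Integrating once:
    z(θ) = a θ + b,
a helix on the cylinder (a straight line when the cylinder is unrolled). The constants a, b are determined by the endpoint conditions.
With endpoint conditions z(0) = 4 and z(2π) = 8: from z(0) = b we get b = 4, and a·2π + 4 = 8 gives a = 2/π, so
    z(θ) = (2/π) θ + 4.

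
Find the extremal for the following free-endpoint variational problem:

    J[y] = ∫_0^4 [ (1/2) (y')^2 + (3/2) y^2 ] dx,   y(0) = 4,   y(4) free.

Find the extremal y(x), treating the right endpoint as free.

The Lagrangian L = (1/2) (y')^2 + (3/2) y^2 gives
    ∂L/∂y = 3 y,   ∂L/∂y' = y'.
Euler-Lagrange: y'' − 3 y = 0.
With k = sqrt(3), the general solution is
    y(x) = A cosh(sqrt(3) x) + B sinh(sqrt(3) x).
Fixed left endpoint y(0) = 4 ⇒ A = 4.
The right endpoint x = 4 is free, so the natural (transversality) condition is ∂L/∂y' |_{x=4} = 0, i.e. y'(4) = 0.
Compute y'(x) = A k sinh(k x) + B k cosh(k x), so
    y'(4) = A k sinh(k·4) + B k cosh(k·4) = 0
    ⇒ B = −A tanh(k·4) = − 4 tanh(sqrt(3)·4).
Therefore the extremal is
    y(x) = 4 cosh(sqrt(3) x) − 4 tanh(sqrt(3)·4) sinh(sqrt(3) x).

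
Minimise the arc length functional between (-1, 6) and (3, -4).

Arc-length functional: J[y] = ∫ sqrt(1 + (y')^2) dx.
Lagrangian L = sqrt(1 + (y')^2) has no explicit y dependence, so ∂L/∂y = 0 and the Euler-Lagrange equation gives
    d/dx( y' / sqrt(1 + (y')^2) ) = 0  ⇒  y' / sqrt(1 + (y')^2) = const.
Hence y' is constant, so y(x) is affine.
Fitting the endpoints (-1, 6) and (3, -4):
    slope m = ((-4) − 6) / (3 − (-1)) = -5/2,
    intercept c = 6 − m·(-1) = 7/2.
Extremal: y(x) = (-5/2) x + 7/2.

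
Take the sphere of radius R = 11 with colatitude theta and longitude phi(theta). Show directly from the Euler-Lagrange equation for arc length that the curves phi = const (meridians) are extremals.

On the sphere of radius R = 11 with spherical coordinates (θ, φ), the induced metric is
    ds^2 = 121(dθ^2 + sin^2(θ) dφ^2).
Using θ as the parameter, the arc-length functional becomes
    J[φ] = ∫ 11 sqrt(1 + sin^2(θ) (dφ/dθ)^2) dθ.
So L = 11 sqrt(1 + sin^2(θ) φ'^2). Compute
    ∂L/∂φ = 0  (L has no explicit φ dependence),
    ∂L/∂φ' = 11 sin^2(θ) φ' / sqrt(1 + sin^2(θ) φ'^2).
For the candidate φ(θ) = c (constant), φ' = 0, so ∂L/∂φ' evaluated along the candidate vanishes, and ∂L/∂φ is identically zero. Hence
    d/dθ(∂L/∂φ') − ∂L/∂φ = 0
is satisfied. Therefore meridians φ = const are extremals of arc length — they are geodesics on the sphere.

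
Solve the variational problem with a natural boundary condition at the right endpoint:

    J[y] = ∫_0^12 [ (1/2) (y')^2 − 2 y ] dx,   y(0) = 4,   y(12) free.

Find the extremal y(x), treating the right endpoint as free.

The Lagrangian L = (1/2) (y')^2 − 2 y gives
    ∂L/∂y = −2,   ∂L/∂y' = y'.
Euler-Lagrange: d/dx(y') − (−2) = 0, i.e. y'' + 2 = 0, so
    y(x) = −(2/2) x^2 + C1 x + C2.
Fixed left endpoint y(0) = 4 ⇒ C2 = 4.
The right endpoint x = 12 is free, so the natural (transversality) condition is ∂L/∂y' |_{x=12} = 0, i.e. y'(12) = 0.
Compute y'(x) = −2 x + C1, so y'(12) = −24 + C1 = 0 ⇒ C1 = 24.
Therefore the extremal is
    y(x) = −x^2 + 24 x + 4.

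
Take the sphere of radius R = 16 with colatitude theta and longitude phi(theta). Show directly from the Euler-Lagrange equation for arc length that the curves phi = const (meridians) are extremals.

On the sphere of radius R = 16 with spherical coordinates (θ, φ), the induced metric is
    ds^2 = 256(dθ^2 + sin^2(θ) dφ^2).
Using θ as the parameter, the arc-length functional becomes
    J[φ] = ∫ 16 sqrt(1 + sin^2(θ) (dφ/dθ)^2) dθ.
So L = 16 sqrt(1 + sin^2(θ) φ'^2). Compute
    ∂L/∂φ = 0  (L has no explicit φ dependence),
    ∂L/∂φ' = 16 sin^2(θ) φ' / sqrt(1 + sin^2(θ) φ'^2).
For the candidate φ(θ) = c (constant), φ' = 0, so ∂L/∂φ' evaluated along the candidate vanishes, and ∂L/∂φ is identically zero. Hence
    d/dθ(∂L/∂φ') − ∂L/∂φ = 0
is satisfied. Therefore meridians φ = const are extremals of arc length — they are geodesics on the sphere.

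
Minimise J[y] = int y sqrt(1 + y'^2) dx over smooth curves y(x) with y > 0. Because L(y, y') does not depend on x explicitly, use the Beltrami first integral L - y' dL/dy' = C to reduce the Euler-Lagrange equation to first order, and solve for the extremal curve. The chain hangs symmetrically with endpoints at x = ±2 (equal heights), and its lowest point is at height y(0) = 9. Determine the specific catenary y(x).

The Lagrangian L(y, y') = y sqrt(1 + y'^2) has no explicit x dependence, so the Beltrami identity applies:
    L − y' ∂L/∂y' = C.
Compute ∂L/∂y' = y · y' / sqrt(1 + y'^2). Then
    L − y' ∂L/∂y'
    = y sqrt(1 + y'^2) − y · y'^2 / sqrt(1 + y'^2)
    = y (1 + y'^2 − y'^2) / sqrt(1 + y'^2)
    = y / sqrt(1 + y'^2) = C.
Squaring gives y^2 = C^2 (1 + y'^2), i.e.
    y'^2 = y^2 / C^2 − 1.
Separating variables,
    dy / sqrt(y^2 − C^2) = dx / C,
and integrating gives arccosh(y / C) = (x − a)/C, so
    y(x) = C cosh((x − a)/C),
the catenary. The constants C and a are fixed by the two endpoint conditions (and, for the hanging-chain problem, the length constraint selects C).
Now fit the given data. The endpoints x = ±2 are symmetric at equal height, so the catenary is even about its minimum: a = 0 and y(x) = C cosh(x/C). The lowest point is y(0) = C cosh(0) = C, and we are told y(0) = 9, so C = 9. Therefore
    y(x) = 9 cosh(x/9),
and at the endpoints
    y(±2) = 9 cosh(2/9).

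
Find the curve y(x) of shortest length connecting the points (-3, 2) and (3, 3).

Arc-length functional: J[y] = ∫ sqrt(1 + (y')^2) dx.
Lagrangian L = sqrt(1 + (y')^2) has no explicit y dependence, so ∂L/∂y = 0 and the Euler-Lagrange equation gives
    d/dx( y' / sqrt(1 + (y')^2) ) = 0  ⇒  y' / sqrt(1 + (y')^2) = const.
Hence y' is constant, so y(x) is affine.
Fitting the endpoints (-3, 2) and (3, 3):
    slope m = (3 − 2) / (3 − (-3)) = 1/6,
    intercept c = 2 − m·(-3) = 5/2.
Extremal: y(x) = (1/6) x + 5/2.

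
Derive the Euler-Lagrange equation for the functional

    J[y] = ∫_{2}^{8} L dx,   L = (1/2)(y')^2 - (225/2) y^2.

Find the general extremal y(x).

The Lagrangian is L = (1/2)(y')^2 - (225/2) y^2.
∂L/∂y = -225y.
∂L/∂y' = y'.
The Euler-Lagrange equation d/dx(∂L/∂y') − ∂L/∂y = 0 becomes:
    y'' + 225 y = 0
General solution: y(x) = A sin(15x) + B cos(15x), where A and B are arbitrary constants fixed by the endpoint conditions.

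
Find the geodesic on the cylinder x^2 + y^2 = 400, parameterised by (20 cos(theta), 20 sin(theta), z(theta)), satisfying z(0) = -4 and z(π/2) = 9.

Parameterise the cylinder of radius R = 20 as
    r(θ) = (20 cos θ, 20 sin θ, z(θ)).
The arc-length element is
    ds = sqrt(400 + (dz/dθ)^2) dθ,
so the Lagrangian is L = sqrt(400 + z'^2).
L depends on z' only, not on z or θ, so ∂L/∂z = 0 and
    ∂L/∂z' = z' / sqrt(400 + z'^2).
The Euler-Lagrange equation gives
    d/dθ( z' / sqrt(400 + z'^2) ) = 0,
so z' is constant. Integrating once:
    z(θ) = a θ + b,
a helix on the cylinder (a straight line when the cylinder is unrolled). The constants a, b are determined by the endpoint conditions.
With endpoint conditions z(0) = -4 and z(π/2) = 9: from z(0) = b we get b = -4, and a·π/2 + -4 = 9 gives a = 26/π, so
    z(θ) = (26/π) θ − 4.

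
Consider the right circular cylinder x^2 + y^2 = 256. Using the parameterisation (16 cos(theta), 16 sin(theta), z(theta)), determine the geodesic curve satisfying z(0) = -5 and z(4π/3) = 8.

Parameterise the cylinder of radius R = 16 as
    r(θ) = (16 cos θ, 16 sin θ, z(θ)).
The arc-length element is
    ds = sqrt(256 + (dz/dθ)^2) dθ,
so the Lagrangian is L = sqrt(256 + z'^2).
L depends on z' only, not on z or θ, so ∂L/∂z = 0 and
    ∂L/∂z' = z' / sqrt(256 + z'^2).
The Euler-Lagrange equation gives
    d/dθ( z' / sqrt(256 + z'^2) ) = 0,
so z' is constant. Integrating once:
    z(θ) = a θ + b,
a helix on the cylinder (a straight line when the cylinder is unrolled). The constants a, b are determined by the endpoint conditions.
With endpoint conditions z(0) = -5 and z(4π/3) = 8: from z(0) = b we get b = -5, and a·4π/3 + -5 = 8 gives a = 39/(4π), so
    z(θ) = (39/(4π)) θ − 5.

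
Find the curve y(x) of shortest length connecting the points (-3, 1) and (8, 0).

Arc-length functional: J[y] = ∫ sqrt(1 + (y')^2) dx.
Lagrangian L = sqrt(1 + (y')^2) has no explicit y dependence, so ∂L/∂y = 0 and the Euler-Lagrange equation gives
    d/dx( y' / sqrt(1 + (y')^2) ) = 0  ⇒  y' / sqrt(1 + (y')^2) = const.
Hence y' is constant, so y(x) is affine.
Fitting the endpoints (-3, 1) and (8, 0):
    slope m = (0 − 1) / (8 − (-3)) = -1/11,
    intercept c = 1 − m·(-3) = 8/11.
Extremal: y(x) = (-1/11) x + 8/11.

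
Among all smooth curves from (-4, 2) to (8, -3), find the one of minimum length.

Arc-length functional: J[y] = ∫ sqrt(1 + (y')^2) dx.
Lagrangian L = sqrt(1 + (y')^2) has no explicit y dependence, so ∂L/∂y = 0 and the Euler-Lagrange equation gives
    d/dx( y' / sqrt(1 + (y')^2) ) = 0  ⇒  y' / sqrt(1 + (y')^2) = const.
Hence y' is constant, so y(x) is affine.
Fitting the endpoints (-4, 2) and (8, -3):
    slope m = ((-3) − 2) / (8 − (-4)) = -5/12,
    intercept c = 2 − m·(-4) = 1/3.
Extremal: y(x) = (-5/12) x + 1/3.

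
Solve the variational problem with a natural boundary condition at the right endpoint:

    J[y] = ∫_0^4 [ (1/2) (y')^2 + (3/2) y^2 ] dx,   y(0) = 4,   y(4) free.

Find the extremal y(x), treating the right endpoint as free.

The Lagrangian L = (1/2) (y')^2 + (3/2) y^2 gives
    ∂L/∂y = 3 y,   ∂L/∂y' = y'.
Euler-Lagrange: y'' − 3 y = 0.
With k = sqrt(3), the general solution is
    y(x) = A cosh(sqrt(3) x) + B sinh(sqrt(3) x).
Fixed left endpoint y(0) = 4 ⇒ A = 4.
The right endpoint x = 4 is free, so the natural (transversality) condition is ∂L/∂y' |_{x=4} = 0, i.e. y'(4) = 0.
Compute y'(x) = A k sinh(k x) + B k cosh(k x), so
    y'(4) = A k sinh(k·4) + B k cosh(k·4) = 0
    ⇒ B = −A tanh(k·4) = − 4 tanh(sqrt(3)·4).
Therefore the extremal is
    y(x) = 4 cosh(sqrt(3) x) − 4 tanh(sqrt(3)·4) sinh(sqrt(3) x).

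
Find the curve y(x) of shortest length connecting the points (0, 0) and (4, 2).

Arc-length functional: J[y] = ∫ sqrt(1 + (y')^2) dx.
Lagrangian L = sqrt(1 + (y')^2) has no explicit y dependence, so ∂L/∂y = 0 and the Euler-Lagrange equation gives
    d/dx( y' / sqrt(1 + (y')^2) ) = 0  ⇒  y' / sqrt(1 + (y')^2) = const.
Hence y' is constant, so y(x) is affine.
Fitting the endpoints (0, 0) and (4, 2):
    slope m = (2 − 0) / (4 − 0) = 1/2,
    intercept c = 0 − m·0 = 0.
Extremal: y(x) = (1/2) x.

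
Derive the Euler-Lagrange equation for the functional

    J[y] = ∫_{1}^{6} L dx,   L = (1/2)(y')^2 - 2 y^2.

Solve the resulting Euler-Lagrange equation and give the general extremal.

The Lagrangian is L = (1/2)(y')^2 - 2 y^2.
∂L/∂y = -4y.
∂L/∂y' = y'.
The Euler-Lagrange equation d/dx(∂L/∂y') − ∂L/∂y = 0 becomes:
    y'' + 4 y = 0
General solution: y(x) = A sin(2x) + B cos(2x), where A and B are arbitrary constants fixed by the endpoint conditions.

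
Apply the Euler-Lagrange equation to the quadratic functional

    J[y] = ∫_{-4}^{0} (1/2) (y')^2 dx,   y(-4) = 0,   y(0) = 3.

The Lagrangian is L = (1/2) (y')^2.
Compute ∂L/∂y = 0, ∂L/∂y' = y'.
The Euler-Lagrange equation d/dx(∂L/∂y') − ∂L/∂y = 0 reduces to
    y'' = 0.
Its general solution is
    y(x) = A x + B,
with A, B fixed by the endpoint conditions.
Applying the endpoint conditions y(-4) = 0 and y(0) = 3: solve A·-4 + B = 0 and A·0 + B = 3. Subtracting gives A(0 − -4) = 3 − 0, so A = 3/4, and B = 0 − A·-4 = 3. Therefore
    y(x) = (3/4) x + 3.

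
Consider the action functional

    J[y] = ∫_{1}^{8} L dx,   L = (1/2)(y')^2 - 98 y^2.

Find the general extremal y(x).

The Lagrangian is L = (1/2)(y')^2 - 98 y^2.
∂L/∂y = -196y.
∂L/∂y' = y'.
The Euler-Lagrange equation d/dx(∂L/∂y') − ∂L/∂y = 0 becomes:
    y'' + 196 y = 0
General solution: y(x) = A sin(14x) + B cos(14x), where A and B are arbitrary constants fixed by the endpoint conditions.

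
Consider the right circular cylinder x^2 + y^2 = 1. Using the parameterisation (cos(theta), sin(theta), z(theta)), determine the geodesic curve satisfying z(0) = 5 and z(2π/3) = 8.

Parameterise the cylinder of radius R = 1 as
    r(θ) = (cos θ, sin θ, z(θ)).
The arc-length element is
    ds = sqrt(1 + (dz/dθ)^2) dθ,
so the Lagrangian is L = sqrt(1 + z'^2).
L depends on z' only, not on z or θ, so ∂L/∂z = 0 and
    ∂L/∂z' = z' / sqrt(1 + z'^2).
The Euler-Lagrange equation gives
    d/dθ( z' / sqrt(1 + z'^2) ) = 0,
so z' is constant. Integrating once:
    z(θ) = a θ + b,
a helix on the cylinder (a straight line when the cylinder is unrolled). The constants a, b are determined by the endpoint conditions.
With endpoint conditions z(0) = 5 and z(2π/3) = 8: from z(0) = b we get b = 5, and a·2π/3 + 5 = 8 gives a = 9/(2π), so
    z(θ) = (9/(2π)) θ + 5.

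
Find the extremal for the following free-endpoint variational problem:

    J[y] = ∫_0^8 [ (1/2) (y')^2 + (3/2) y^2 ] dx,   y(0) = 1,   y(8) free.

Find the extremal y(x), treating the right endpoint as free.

The Lagrangian L = (1/2) (y')^2 + (3/2) y^2 gives
    ∂L/∂y = 3 y,   ∂L/∂y' = y'.
Euler-Lagrange: y'' − 3 y = 0.
With k = sqrt(3), the general solution is
    y(x) = A cosh(sqrt(3) x) + B sinh(sqrt(3) x).
Fixed left endpoint y(0) = 1 ⇒ A = 1.
The right endpoint x = 8 is free, so the natural (transversality) condition is ∂L/∂y' |_{x=8} = 0, i.e. y'(8) = 0.
Compute y'(x) = A k sinh(k x) + B k cosh(k x), so
    y'(8) = A k sinh(k·8) + B k cosh(k·8) = 0
    ⇒ B = −A tanh(k·8) = − tanh(sqrt(3)·8).
Therefore the extremal is
    y(x) = cosh(sqrt(3) x) − tanh(sqrt(3)·8) sinh(sqrt(3) x).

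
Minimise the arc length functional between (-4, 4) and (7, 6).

Arc-length functional: J[y] = ∫ sqrt(1 + (y')^2) dx.
Lagrangian L = sqrt(1 + (y')^2) has no explicit y dependence, so ∂L/∂y = 0 and the Euler-Lagrange equation gives
    d/dx( y' / sqrt(1 + (y')^2) ) = 0  ⇒  y' / sqrt(1 + (y')^2) = const.
Hence y' is constant, so y(x) is affine.
Fitting the endpoints (-4, 4) and (7, 6):
    slope m = (6 − 4) / (7 − (-4)) = 2/11,
    intercept c = 4 − m·(-4) = 52/11.
Extremal: y(x) = (2/11) x + 52/11.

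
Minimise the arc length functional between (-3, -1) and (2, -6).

Arc-length functional: J[y] = ∫ sqrt(1 + (y')^2) dx.
Lagrangian L = sqrt(1 + (y')^2) has no explicit y dependence, so ∂L/∂y = 0 and the Euler-Lagrange equation gives
    d/dx( y' / sqrt(1 + (y')^2) ) = 0  ⇒  y' / sqrt(1 + (y')^2) = const.
Hence y' is constant, so y(x) is affine.
Fitting the endpoints (-3, -1) and (2, -6):
    slope m = ((-6) − (-1)) / (2 − (-3)) = -1,
    intercept c = (-1) − m·(-3) = -4.
Extremal: y(x) = -x - 4.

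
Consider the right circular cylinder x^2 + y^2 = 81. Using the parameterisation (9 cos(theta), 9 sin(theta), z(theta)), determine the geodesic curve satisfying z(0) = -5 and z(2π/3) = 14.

Parameterise the cylinder of radius R = 9 as
    r(θ) = (9 cos θ, 9 sin θ, z(θ)).
The arc-length element is
    ds = sqrt(81 + (dz/dθ)^2) dθ,
so the Lagrangian is L = sqrt(81 + z'^2).
L depends on z' only, not on z or θ, so ∂L/∂z = 0 and
    ∂L/∂z' = z' / sqrt(81 + z'^2).
The Euler-Lagrange equation gives
    d/dθ( z' / sqrt(81 + z'^2) ) = 0,
so z' is constant. Integrating once:
    z(θ) = a θ + b,
a helix on the cylinder (a straight line when the cylinder is unrolled). The constants a, b are determined by the endpoint conditions.
With endpoint conditions z(0) = -5 and z(2π/3) = 14: from z(0) = b we get b = -5, and a·2π/3 + -5 = 14 gives a = 57/(2π), so
    z(θ) = (57/(2π)) θ − 5.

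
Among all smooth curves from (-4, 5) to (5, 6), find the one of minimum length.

Arc-length functional: J[y] = ∫ sqrt(1 + (y')^2) dx.
Lagrangian L = sqrt(1 + (y')^2) has no explicit y dependence, so ∂L/∂y = 0 and the Euler-Lagrange equation gives
    d/dx( y' / sqrt(1 + (y')^2) ) = 0  ⇒  y' / sqrt(1 + (y')^2) = const.
Hence y' is constant, so y(x) is affine.
Fitting the endpoints (-4, 5) and (5, 6):
    slope m = (6 − 5) / (5 − (-4)) = 1/9,
    intercept c = 5 − m·(-4) = 49/9.
Extremal: y(x) = (1/9) x + 49/9.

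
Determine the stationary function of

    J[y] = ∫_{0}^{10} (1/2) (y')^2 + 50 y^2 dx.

The Lagrangian is L = (1/2) (y')^2 + 50 y^2.
Compute ∂L/∂y = 100y, ∂L/∂y' = y'.
The Euler-Lagrange equation d/dx(∂L/∂y') − ∂L/∂y = 0 reduces to
    y'' − 100 y = 0.
Its general solution is
    y(x) = A e^(10x) + B e^(−10x),
with A, B fixed by the endpoint conditions.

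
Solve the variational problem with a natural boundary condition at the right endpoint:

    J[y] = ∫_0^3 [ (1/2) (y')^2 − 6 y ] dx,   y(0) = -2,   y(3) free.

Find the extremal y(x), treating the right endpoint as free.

The Lagrangian L = (1/2) (y')^2 − 6 y gives
    ∂L/∂y = −6,   ∂L/∂y' = y'.
Euler-Lagrange: d/dx(y') − (−6) = 0, i.e. y'' + 6 = 0, so
    y(x) = −(6/2) x^2 + C1 x + C2.
Fixed left endpoint y(0) = -2 ⇒ C2 = -2.
The right endpoint x = 3 is free, so the natural (transversality) condition is ∂L/∂y' |_{x=3} = 0, i.e. y'(3) = 0.
Compute y'(x) = −6 x + C1, so y'(3) = −18 + C1 = 0 ⇒ C1 = 18.
Therefore the extremal is
    y(x) = −3 x^2 + 18 x − 2.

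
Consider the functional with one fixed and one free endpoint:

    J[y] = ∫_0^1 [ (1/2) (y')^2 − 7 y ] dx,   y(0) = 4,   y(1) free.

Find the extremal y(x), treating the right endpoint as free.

The Lagrangian L = (1/2) (y')^2 − 7 y gives
    ∂L/∂y = −7,   ∂L/∂y' = y'.
Euler-Lagrange: d/dx(y') − (−7) = 0, i.e. y'' + 7 = 0, so
    y(x) = −(7/2) x^2 + C1 x + C2.
Fixed left endpoint y(0) = 4 ⇒ C2 = 4.
The right endpoint x = 1 is free, so the natural (transversality) condition is ∂L/∂y' |_{x=1} = 0, i.e. y'(1) = 0.
Compute y'(x) = −7 x + C1, so y'(1) = −7 + C1 = 0 ⇒ C1 = 7.
Therefore the extremal is
    y(x) = −(7/2) x^2 + 7 x + 4.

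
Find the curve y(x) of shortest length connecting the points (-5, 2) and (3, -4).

Arc-length functional: J[y] = ∫ sqrt(1 + (y')^2) dx.
Lagrangian L = sqrt(1 + (y')^2) has no explicit y dependence, so ∂L/∂y = 0 and the Euler-Lagrange equation gives
    d/dx( y' / sqrt(1 + (y')^2) ) = 0  ⇒  y' / sqrt(1 + (y')^2) = const.
Hence y' is constant, so y(x) is affine.
Fitting the endpoints (-5, 2) and (3, -4):
    slope m = ((-4) − 2) / (3 − (-5)) = -3/4,
    intercept c = 2 − m·(-5) = -7/4.
Extremal: y(x) = (-3/4) x - 7/4.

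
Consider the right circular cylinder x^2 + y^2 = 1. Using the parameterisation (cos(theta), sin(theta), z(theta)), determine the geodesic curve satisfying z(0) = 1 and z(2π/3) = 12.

Parameterise the cylinder of radius R = 1 as
    r(θ) = (cos θ, sin θ, z(θ)).
The arc-length element is
    ds = sqrt(1 + (dz/dθ)^2) dθ,
so the Lagrangian is L = sqrt(1 + z'^2).
L depends on z' only, not on z or θ, so ∂L/∂z = 0 and
    ∂L/∂z' = z' / sqrt(1 + z'^2).
The Euler-Lagrange equation gives
    d/dθ( z' / sqrt(1 + z'^2) ) = 0,
so z' is constant. Integrating once:
    z(θ) = a θ + b,
a helix on the cylinder (a straight line when the cylinder is unrolled). The constants a, b are determined by the endpoint conditions.
With endpoint conditions z(0) = 1 and z(2π/3) = 12: from z(0) = b we get b = 1, and a·2π/3 + 1 = 12 gives a = 33/(2π), so
    z(θ) = (33/(2π)) θ + 1.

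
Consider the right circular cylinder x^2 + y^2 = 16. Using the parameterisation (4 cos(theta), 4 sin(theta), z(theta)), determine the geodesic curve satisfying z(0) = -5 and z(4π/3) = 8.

Parameterise the cylinder of radius R = 4 as
    r(θ) = (4 cos θ, 4 sin θ, z(θ)).
The arc-length element is
    ds = sqrt(16 + (dz/dθ)^2) dθ,
so the Lagrangian is L = sqrt(16 + z'^2).
L depends on z' only, not on z or θ, so ∂L/∂z = 0 and
    ∂L/∂z' = z' / sqrt(16 + z'^2).
The Euler-Lagrange equation gives
    d/dθ( z' / sqrt(16 + z'^2) ) = 0,
so z' is constant. Integrating once:
    z(θ) = a θ + b,
a helix on the cylinder (a straight line when the cylinder is unrolled). The constants a, b are determined by the endpoint conditions.
With endpoint conditions z(0) = -5 and z(4π/3) = 8: from z(0) = b we get b = -5, and a·4π/3 + -5 = 8 gives a = 39/(4π), so
    z(θ) = (39/(4π)) θ − 5.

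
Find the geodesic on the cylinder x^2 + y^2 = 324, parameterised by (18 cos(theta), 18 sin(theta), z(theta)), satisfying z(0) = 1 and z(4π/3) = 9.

Parameterise the cylinder of radius R = 18 as
    r(θ) = (18 cos θ, 18 sin θ, z(θ)).
The arc-length element is
    ds = sqrt(324 + (dz/dθ)^2) dθ,
so the Lagrangian is L = sqrt(324 + z'^2).
L depends on z' only, not on z or θ, so ∂L/∂z = 0 and
    ∂L/∂z' = z' / sqrt(324 + z'^2).
The Euler-Lagrange equation gives
    d/dθ( z' / sqrt(324 + z'^2) ) = 0,
so z' is constant. Integrating once:
    z(θ) = a θ + b,
a helix on the cylinder (a straight line when the cylinder is unrolled). The constants a, b are determined by the endpoint conditions.
With endpoint conditions z(0) = 1 and z(4π/3) = 9: from z(0) = b we get b = 1, and a·4π/3 + 1 = 9 gives a = 6/π, so
    z(θ) = (6/π) θ + 1.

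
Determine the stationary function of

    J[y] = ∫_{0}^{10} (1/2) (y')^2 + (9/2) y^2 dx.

The Lagrangian is L = (1/2) (y')^2 + (9/2) y^2.
Compute ∂L/∂y = 9y, ∂L/∂y' = y'.
The Euler-Lagrange equation d/dx(∂L/∂y') − ∂L/∂y = 0 reduces to
    y'' − 9 y = 0.
Its general solution is
    y(x) = A e^(3x) + B e^(−3x),
with A, B fixed by the endpoint conditions.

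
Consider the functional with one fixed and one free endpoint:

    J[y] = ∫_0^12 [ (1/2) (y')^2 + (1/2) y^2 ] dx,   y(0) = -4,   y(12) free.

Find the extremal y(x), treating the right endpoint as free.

The Lagrangian L = (1/2) (y')^2 + (1/2) y^2 gives
    ∂L/∂y = 1 y,   ∂L/∂y' = y'.
Euler-Lagrange: y'' − y = 0.
With k = 1, the general solution is
    y(x) = A cosh(x) + B sinh(x).
Fixed left endpoint y(0) = -4 ⇒ A = -4.
The right endpoint x = 12 is free, so the natural (transversality) condition is ∂L/∂y' |_{x=12} = 0, i.e. y'(12) = 0.
Compute y'(x) = A k sinh(k x) + B k cosh(k x), so
    y'(12) = A k sinh(k·12) + B k cosh(k·12) = 0
    ⇒ B = −A tanh(k·12) = 4 tanh(1·12).
Therefore the extremal is
    y(x) = −4 cosh(1 x) + 4 tanh(1·12) sinh(1 x).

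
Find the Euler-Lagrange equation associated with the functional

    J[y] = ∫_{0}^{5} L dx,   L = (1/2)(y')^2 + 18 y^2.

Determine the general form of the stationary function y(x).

The Lagrangian is L = (1/2)(y')^2 + 18 y^2.
∂L/∂y = 36y.
∂L/∂y' = y'.
The Euler-Lagrange equation d/dx(∂L/∂y') − ∂L/∂y = 0 becomes:
    y'' - 36 y = 0
General solution: y(x) = A e^(6x) + B e^(-6x), where A and B are arbitrary constants fixed by the endpoint conditions.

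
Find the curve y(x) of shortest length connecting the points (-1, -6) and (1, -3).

Arc-length functional: J[y] = ∫ sqrt(1 + (y')^2) dx.
Lagrangian L = sqrt(1 + (y')^2) has no explicit y dependence, so ∂L/∂y = 0 and the Euler-Lagrange equation gives
    d/dx( y' / sqrt(1 + (y')^2) ) = 0  ⇒  y' / sqrt(1 + (y')^2) = const.
Hence y' is constant, so y(x) is affine.
Fitting the endpoints (-1, -6) and (1, -3):
    slope m = ((-3) − (-6)) / (1 − (-1)) = 3/2,
    intercept c = (-6) − m·(-1) = -9/2.
Extremal: y(x) = (3/2) x - 9/2.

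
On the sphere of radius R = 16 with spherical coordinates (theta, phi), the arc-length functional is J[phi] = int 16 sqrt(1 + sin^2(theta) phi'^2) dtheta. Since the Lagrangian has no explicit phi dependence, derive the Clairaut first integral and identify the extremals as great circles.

On the sphere of radius R = 16 with spherical coordinates (θ, φ), the induced metric is
    ds^2 = 256(dθ^2 + sin^2(θ) dφ^2).
Parameterise by θ; the arc-length functional is
    J[φ] = ∫ 16 sqrt(1 + sin^2(θ) (dφ/dθ)^2) dθ,
so L = 16 sqrt(1 + sin^2(θ) φ'^2). Compute
    ∂L/∂φ = 0  (L has no explicit φ dependence),
    ∂L/∂φ' = 16 sin^2(θ) φ' / sqrt(1 + sin^2(θ) φ'^2).
Since ∂L/∂φ = 0, the Euler-Lagrange equation
    d/dθ(∂L/∂φ') − ∂L/∂φ = 0
reduces to d/dθ(∂L/∂φ') = 0, i.e. the momentum conjugate to φ is conserved:
    16 sin^2(θ) φ' / sqrt(1 + sin^2(θ) φ'^2) = C.
The overall factor of 16 is constant, so dividing through gives Clairaut's relation sin^2(θ) φ' / sqrt(1 + sin^2(θ) φ'^2) = C' (with C' = C/16). Solving for φ' and integrating gives the great-circle family
    cot(θ) = A cos(φ − φ_0),
i.e. the intersection of the sphere with a plane through the origin. The two constants A and φ_0 (equivalently C and one phase) are fixed by the two endpoint conditions.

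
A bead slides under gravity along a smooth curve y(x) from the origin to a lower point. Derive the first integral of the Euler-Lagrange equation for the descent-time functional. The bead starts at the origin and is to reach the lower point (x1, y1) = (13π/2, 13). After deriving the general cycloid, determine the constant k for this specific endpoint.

The Lagrangian L = sqrt((1 + y'^2) / y) has no explicit x dependence, so the Beltrami identity applies:
    L − y' ∂L/∂y' = C.
Compute ∂L/∂y' = y' / sqrt(y (1 + y'^2)).
Substitute:
    sqrt((1 + y'^2)/y) − y'·y' / sqrt(y (1 + y'^2))
    = (1 + y'^2) / sqrt(y (1 + y'^2)) − y'^2 / sqrt(y (1 + y'^2))
    = 1 / sqrt(y (1 + y'^2)) = C.
Squaring and rearranging gives the first integral
    y (1 + y'^2) = 1/C^2 =: k   (constant).
Solving this first-order ODE by the substitution
    y = (k/2)(1 − cos θ)
yields the cycloid parameterisation
    x(θ) = (k/2)(θ − sin θ),   y(θ) = (k/2)(1 − cos θ).
The constant k is fixed by the endpoint condition.
Now fit the given lower endpoint (x1, y1) = (13π/2, 13). At the bottom of the first arch (θ = π), the parametric equations give
    y(π) = (k/2)(1 − cos π) = k,
    x(π) = (k/2)(π − sin π) = kπ/2.
Matching y(π) = 13 gives k = 13, consistent with x(π) = 13π/2. Therefore the specific cycloid is
    x(θ) = (13/2)(θ − sin θ),   y(θ) = (13/2)(1 − cos θ).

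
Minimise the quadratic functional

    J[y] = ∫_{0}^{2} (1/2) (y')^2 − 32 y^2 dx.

The Lagrangian is L = (1/2) (y')^2 − 32 y^2.
Compute ∂L/∂y = -64y, ∂L/∂y' = y'.
The Euler-Lagrange equation d/dx(∂L/∂y') − ∂L/∂y = 0 reduces to
    y'' + 64 y = 0.
Its general solution is
    y(x) = A sin(8x) + B cos(8x),
with A, B fixed by the endpoint conditions.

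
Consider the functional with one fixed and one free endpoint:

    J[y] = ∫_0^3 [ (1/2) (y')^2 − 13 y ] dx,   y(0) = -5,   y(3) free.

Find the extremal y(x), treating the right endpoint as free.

The Lagrangian L = (1/2) (y')^2 − 13 y gives
    ∂L/∂y = −13,   ∂L/∂y' = y'.
Euler-Lagrange: d/dx(y') − (−13) = 0, i.e. y'' + 13 = 0, so
    y(x) = −(13/2) x^2 + C1 x + C2.
Fixed left endpoint y(0) = -5 ⇒ C2 = -5.
The right endpoint x = 3 is free, so the natural (transversality) condition is ∂L/∂y' |_{x=3} = 0, i.e. y'(3) = 0.
Compute y'(x) = −13 x + C1, so y'(3) = −39 + C1 = 0 ⇒ C1 = 39.
Therefore the extremal is
    y(x) = −(13/2) x^2 + 39 x − 5.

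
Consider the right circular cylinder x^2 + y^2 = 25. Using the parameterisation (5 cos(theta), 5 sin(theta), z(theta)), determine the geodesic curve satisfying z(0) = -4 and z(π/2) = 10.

Parameterise the cylinder of radius R = 5 as
    r(θ) = (5 cos θ, 5 sin θ, z(θ)).
The arc-length element is
    ds = sqrt(25 + (dz/dθ)^2) dθ,
so the Lagrangian is L = sqrt(25 + z'^2).
L depends on z' only, not on z or θ, so ∂L/∂z = 0 and
    ∂L/∂z' = z' / sqrt(25 + z'^2).
The Euler-Lagrange equation gives
    d/dθ( z' / sqrt(25 + z'^2) ) = 0,
so z' is constant. Integrating once:
    z(θ) = a θ + b,
a helix on the cylinder (a straight line when the cylinder is unrolled). The constants a, b are determined by the endpoint conditions.
With endpoint conditions z(0) = -4 and z(π/2) = 10: from z(0) = b we get b = -4, and a·π/2 + -4 = 10 gives a = 28/π, so
    z(θ) = (28/π) θ − 4.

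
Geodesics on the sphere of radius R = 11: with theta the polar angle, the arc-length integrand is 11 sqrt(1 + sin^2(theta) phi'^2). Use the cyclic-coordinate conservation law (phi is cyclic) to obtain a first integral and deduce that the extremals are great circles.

On the sphere of radius R = 11 with spherical coordinates (θ, φ), the induced metric is
    ds^2 = 121(dθ^2 + sin^2(θ) dφ^2).
Parameterise by θ; the arc-length functional is
    J[φ] = ∫ 11 sqrt(1 + sin^2(θ) (dφ/dθ)^2) dθ,
so L = 11 sqrt(1 + sin^2(θ) φ'^2). Compute
    ∂L/∂φ = 0  (L has no explicit φ dependence),
    ∂L/∂φ' = 11 sin^2(θ) φ' / sqrt(1 + sin^2(θ) φ'^2).
Since ∂L/∂φ = 0, the Euler-Lagrange equation
    d/dθ(∂L/∂φ') − ∂L/∂φ = 0
reduces to d/dθ(∂L/∂φ') = 0, i.e. the momentum conjugate to φ is conserved:
    11 sin^2(θ) φ' / sqrt(1 + sin^2(θ) φ'^2) = C.
The overall factor of 11 is constant, so dividing through gives Clairaut's relation sin^2(θ) φ' / sqrt(1 + sin^2(θ) φ'^2) = C' (with C' = C/11). Solving for φ' and integrating gives the great-circle family
    cot(θ) = A cos(φ − φ_0),
i.e. the intersection of the sphere with a plane through the origin. The two constants A and φ_0 (equivalently C and one phase) are fixed by the two endpoint conditions.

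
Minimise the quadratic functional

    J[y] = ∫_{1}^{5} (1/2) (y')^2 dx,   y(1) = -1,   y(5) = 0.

The Lagrangian is L = (1/2) (y')^2.
Compute ∂L/∂y = 0, ∂L/∂y' = y'.
The Euler-Lagrange equation d/dx(∂L/∂y') − ∂L/∂y = 0 reduces to
    y'' = 0.
Its general solution is
    y(x) = A x + B,
with A, B fixed by the endpoint conditions.
Applying the endpoint conditions y(1) = -1 and y(5) = 0: solve A·1 + B = -1 and A·5 + B = 0. Subtracting gives A(5 − 1) = 0 − -1, so A = 1/4, and B = -1 − A·1 = -5/4. Therefore
    y(x) = (1/4) x - 5/4.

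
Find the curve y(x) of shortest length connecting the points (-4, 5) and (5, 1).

Arc-length functional: J[y] = ∫ sqrt(1 + (y')^2) dx.
Lagrangian L = sqrt(1 + (y')^2) has no explicit y dependence, so ∂L/∂y = 0 and the Euler-Lagrange equation gives
    d/dx( y' / sqrt(1 + (y')^2) ) = 0  ⇒  y' / sqrt(1 + (y')^2) = const.
Hence y' is constant, so y(x) is affine.
Fitting the endpoints (-4, 5) and (5, 1):
    slope m = (1 − 5) / (5 − (-4)) = -4/9,
    intercept c = 5 − m·(-4) = 29/9.
Extremal: y(x) = (-4/9) x + 29/9.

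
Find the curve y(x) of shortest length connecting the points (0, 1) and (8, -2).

Arc-length functional: J[y] = ∫ sqrt(1 + (y')^2) dx.
Lagrangian L = sqrt(1 + (y')^2) has no explicit y dependence, so ∂L/∂y = 0 and the Euler-Lagrange equation gives
    d/dx( y' / sqrt(1 + (y')^2) ) = 0  ⇒  y' / sqrt(1 + (y')^2) = const.
Hence y' is constant, so y(x) is affine.
Fitting the endpoints (0, 1) and (8, -2):
    slope m = ((-2) − 1) / (8 − 0) = -3/8,
    intercept c = 1 − m·0 = 1.
Extremal: y(x) = (-3/8) x + 1.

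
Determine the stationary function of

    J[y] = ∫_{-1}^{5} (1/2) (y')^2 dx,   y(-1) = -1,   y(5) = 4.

The Lagrangian is L = (1/2) (y')^2.
Compute ∂L/∂y = 0, ∂L/∂y' = y'.
The Euler-Lagrange equation d/dx(∂L/∂y') − ∂L/∂y = 0 reduces to
    y'' = 0.
Its general solution is
    y(x) = A x + B,
with A, B fixed by the endpoint conditions.
Applying the endpoint conditions y(-1) = -1 and y(5) = 4: solve A·-1 + B = -1 and A·5 + B = 4. Subtracting gives A(5 − -1) = 4 − -1, so A = 5/6, and B = -1 − A·-1 = -1/6. Therefore
    y(x) = (5/6) x - 1/6.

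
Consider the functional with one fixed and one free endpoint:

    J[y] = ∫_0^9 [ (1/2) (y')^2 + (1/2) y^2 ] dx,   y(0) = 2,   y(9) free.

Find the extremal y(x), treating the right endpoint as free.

The Lagrangian L = (1/2) (y')^2 + (1/2) y^2 gives
    ∂L/∂y = 1 y,   ∂L/∂y' = y'.
Euler-Lagrange: y'' − y = 0.
With k = 1, the general solution is
    y(x) = A cosh(x) + B sinh(x).
Fixed left endpoint y(0) = 2 ⇒ A = 2.
The right endpoint x = 9 is free, so the natural (transversality) condition is ∂L/∂y' |_{x=9} = 0, i.e. y'(9) = 0.
Compute y'(x) = A k sinh(k x) + B k cosh(k x), so
    y'(9) = A k sinh(k·9) + B k cosh(k·9) = 0
    ⇒ B = −A tanh(k·9) = − 2 tanh(1·9).
Therefore the extremal is
    y(x) = 2 cosh(1 x) − 2 tanh(1·9) sinh(1 x).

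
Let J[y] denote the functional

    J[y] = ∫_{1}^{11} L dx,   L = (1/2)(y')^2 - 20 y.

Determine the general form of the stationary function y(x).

The Lagrangian is L = (1/2)(y')^2 - 20 y.
∂L/∂y = -20.
∂L/∂y' = y'.
The Euler-Lagrange equation d/dx(∂L/∂y') − ∂L/∂y = 0 becomes:
    y'' + 20 = 0
General solution: y(x) = -10 x^2 + A x + B, where A and B are arbitrary constants fixed by the endpoint conditions.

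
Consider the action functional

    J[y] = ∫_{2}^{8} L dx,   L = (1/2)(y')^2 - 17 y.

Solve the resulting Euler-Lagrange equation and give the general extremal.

The Lagrangian is L = (1/2)(y')^2 - 17 y.
∂L/∂y = -17.
∂L/∂y' = y'.
The Euler-Lagrange equation d/dx(∂L/∂y') − ∂L/∂y = 0 becomes:
    y'' + 17 = 0
General solution: y(x) = -(17/2) x^2 + A x + B, where A and B are arbitrary constants fixed by the endpoint conditions.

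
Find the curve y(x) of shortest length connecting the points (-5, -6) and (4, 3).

Arc-length functional: J[y] = ∫ sqrt(1 + (y')^2) dx.
Lagrangian L = sqrt(1 + (y')^2) has no explicit y dependence, so ∂L/∂y = 0 and the Euler-Lagrange equation gives
    d/dx( y' / sqrt(1 + (y')^2) ) = 0  ⇒  y' / sqrt(1 + (y')^2) = const.
Hence y' is constant, so y(x) is affine.
Fitting the endpoints (-5, -6) and (4, 3):
    slope m = (3 − (-6)) / (4 − (-5)) = 1,
    intercept c = (-6) − m·(-5) = -1.
Extremal: y(x) = x - 1.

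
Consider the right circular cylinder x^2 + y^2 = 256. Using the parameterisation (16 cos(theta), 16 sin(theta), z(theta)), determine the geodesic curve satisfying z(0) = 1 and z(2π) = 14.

Parameterise the cylinder of radius R = 16 as
    r(θ) = (16 cos θ, 16 sin θ, z(θ)).
The arc-length element is
    ds = sqrt(256 + (dz/dθ)^2) dθ,
so the Lagrangian is L = sqrt(256 + z'^2).
L depends on z' only, not on z or θ, so ∂L/∂z = 0 and
    ∂L/∂z' = z' / sqrt(256 + z'^2).
The Euler-Lagrange equation gives
    d/dθ( z' / sqrt(256 + z'^2) ) = 0,
so z' is constant. Integrating once:
    z(θ) = a θ + b,
a helix on the cylinder (a straight line when the cylinder is unrolled). The constants a, b are determined by the endpoint conditions.
With endpoint conditions z(0) = 1 and z(2π) = 14: from z(0) = b we get b = 1, and a·2π + 1 = 14 gives a = 13/(2π), so
    z(θ) = (13/(2π)) θ + 1.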